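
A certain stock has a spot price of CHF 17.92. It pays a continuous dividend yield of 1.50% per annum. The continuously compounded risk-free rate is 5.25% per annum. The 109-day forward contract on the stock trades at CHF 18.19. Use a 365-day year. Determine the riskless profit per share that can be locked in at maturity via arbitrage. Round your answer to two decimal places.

Fair forward: F* = S·e^(carry·T), with carry = (r − q) = 0.0525 − 0.0150 = 0.0375
F* = 17.92 · e^(0.0375 × 109/365) = 17.92 · e^0.011199 = 17.92 × 1.011262 = CHF 18.1218
Market CHF 18.19 > fair CHF 18.1218: forward overpriced → cash-and-carry (buy spot, short the forward).
At maturity, profit = |F_mkt − F*| = |18.19 − 18.1218| = CHF 0.07 per share

CHF 0.07 per share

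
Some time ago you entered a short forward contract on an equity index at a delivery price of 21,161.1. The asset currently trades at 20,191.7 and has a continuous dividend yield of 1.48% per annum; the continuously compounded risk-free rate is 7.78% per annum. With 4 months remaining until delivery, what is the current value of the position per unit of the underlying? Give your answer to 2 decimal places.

527.04

Current fair forward for the remaining 4 months: F = S·e^((r − q)·T), (r − q) = 0.0778 − 0.0148 = 0.0630
F = 20191.7 · e^(0.0630 × 4/12) = 20191.7 × 1.02122205 = 20620.2093
Value of long forward = (F − K)·e^(−rT) = (20620.2093 − 21161.1) · e^(−0.0778·4/12)
= -540.8907 × 0.97440005 = -527.04
Short position value = −(long value) = 527.04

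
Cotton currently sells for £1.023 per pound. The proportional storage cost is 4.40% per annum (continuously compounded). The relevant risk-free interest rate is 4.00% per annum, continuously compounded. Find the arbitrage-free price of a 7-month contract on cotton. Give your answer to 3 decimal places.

Net carry = r + u − y = 0.0400 + 0.0440 − 0.0000 = 0.0840
F = S·e^((r+u−y)T) = 1.023 · e^(0.0840 × 7/12) = 1.023 · e^0.049000
= 1.023 × 1.050220 = £1.074 per pound

£1.074 per pound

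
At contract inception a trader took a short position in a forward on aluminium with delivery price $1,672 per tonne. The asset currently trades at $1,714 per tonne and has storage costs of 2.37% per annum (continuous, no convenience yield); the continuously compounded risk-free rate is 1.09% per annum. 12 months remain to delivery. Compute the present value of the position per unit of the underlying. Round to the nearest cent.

-$101.23 per tonne

Current fair forward for the remaining 12 months: F = S·e^((r + u)·T), (r + u) = 0.0109 + 0.0237 = 0.0346
F = 1714 · e^(0.0346 × 12/12) = 1714 × 1.03520554 = 1774.3423
Value of long forward = (F − K)·e^(−rT) = (1774.3423 − 1672) · e^(−0.0109·12/12)
= 102.3423 × 0.98915919 = 101.23
Short position value = −(long value) = -$101.23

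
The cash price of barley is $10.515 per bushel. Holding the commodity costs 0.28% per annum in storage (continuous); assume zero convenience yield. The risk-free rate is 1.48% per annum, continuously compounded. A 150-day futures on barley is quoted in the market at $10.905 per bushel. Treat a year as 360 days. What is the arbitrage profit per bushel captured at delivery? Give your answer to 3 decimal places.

Fair futures: F* = S·e^(carry·T), with carry = (r + u) = 0.0148 + 0.0028 = 0.0176
F* = 10.515 · e^(0.0176 × 150/360) = 10.515 · e^0.007333 = 10.515 × 1.007360 = $10.5924
Market $10.905 > fair $10.5924: forward overpriced → cash-and-carry (buy spot, short the forward).
At maturity, profit = |F_mkt − F*| = |10.905 − 10.5924| = $0.313 per bushel

$0.313 per bushel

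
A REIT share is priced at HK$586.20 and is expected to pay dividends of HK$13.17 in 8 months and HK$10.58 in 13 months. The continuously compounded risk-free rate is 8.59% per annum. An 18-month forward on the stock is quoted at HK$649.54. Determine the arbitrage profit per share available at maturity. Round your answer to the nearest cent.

HK$7.84 per share

PV(dividends) I = 13.17·e^(−0.0859·8/12) + 10.58·e^(−0.0859·13/12) = 22.0769
Fair forward F* = (S − I)·e^(rT) = (586.20 − 22.0769)·e^0.128850 = 564.1231 × 1.137519 = 641.7007
Market HK$649.54 > fair 641.7007: forward overpriced → cash-and-carry (borrow at r, buy the stock and collect the dividends, short the forward).
Profit at T = |F_mkt − F*| = |649.54 − 641.7007| = HK$7.84 per share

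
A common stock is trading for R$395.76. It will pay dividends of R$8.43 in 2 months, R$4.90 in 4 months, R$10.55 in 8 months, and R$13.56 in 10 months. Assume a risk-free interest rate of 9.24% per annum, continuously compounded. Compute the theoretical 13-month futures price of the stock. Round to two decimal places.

PV(dividends) I = 8.43·e^(−0.0924·2/12) + 4.90·e^(−0.0924·4/12) + 10.55·e^(−0.0924·8/12) + 13.56·e^(−0.0924·10/12)
I = 8.3012 + 4.7514 + 9.9197 + 12.5551 = 35.5274
F = (S − I)·e^(rT) = (395.76 − 35.5274) · e^(0.0924·13/12)
= 360.2326 · e^0.100100 = 360.2326 × 1.105281 = R$398.16

R$398.16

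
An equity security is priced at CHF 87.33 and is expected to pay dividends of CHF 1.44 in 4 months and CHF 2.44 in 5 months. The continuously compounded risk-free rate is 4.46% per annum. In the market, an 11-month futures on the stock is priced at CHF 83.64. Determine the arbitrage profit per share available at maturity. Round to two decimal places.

CHF 3.36 per share

PV(dividends) I = 1.44·e^(−0.0446·4/12) + 2.44·e^(−0.0446·5/12) = 3.8138
Fair futures F* = (S − I)·e^(rT) = (87.33 − 3.8138)·e^0.040883 = 83.5162 × 1.041730 = 87.0013
Market CHF 83.64 < fair 87.0013: forward underpriced → reverse cash-and-carry (short the stock, invest proceeds at r, pay the dividends, go long the forward).
Profit at T = |F_mkt − F*| = |83.64 − 87.0013| = CHF 3.36 per share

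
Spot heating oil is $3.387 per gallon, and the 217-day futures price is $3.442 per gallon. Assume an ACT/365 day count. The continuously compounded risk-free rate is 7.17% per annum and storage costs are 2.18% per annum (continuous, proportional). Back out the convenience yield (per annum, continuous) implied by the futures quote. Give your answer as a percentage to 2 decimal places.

6.64%

F = S·e^((r+u−y)T) ⇒ (r+u−y) = ln(F/S)/T
ln(3.442/3.387) = 0.016108; /T ⇒ 0.027094
y = r + u − ln(F/S)/T = 0.0717 + 0.0218 − 0.027094 = 0.066406
y = 6.64%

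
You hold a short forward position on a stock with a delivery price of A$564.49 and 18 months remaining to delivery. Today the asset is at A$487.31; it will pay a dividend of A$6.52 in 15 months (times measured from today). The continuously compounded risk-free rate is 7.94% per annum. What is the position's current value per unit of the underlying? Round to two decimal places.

A$19.70

PV(remaining dividends) I = 6.52·e^(−0.0794·15/12) = 5.9040
Current forward F = (S − I)·e^(rT) = (487.31 − 5.9040)·e^(0.0794·18/12) = 481.4060 × 1.126483 = 542.2957
Value (long) = (F − K)·e^(−rT) = (542.2957 − 564.49) × 0.887719 = -19.7023
Short position value = −(long value) = A$19.70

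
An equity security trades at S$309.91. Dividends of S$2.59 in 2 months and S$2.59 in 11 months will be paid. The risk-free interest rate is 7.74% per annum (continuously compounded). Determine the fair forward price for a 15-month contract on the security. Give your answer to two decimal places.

S$335.92

PV(dividends) I = 2.59·e^(−0.0774·2/12) + 2.59·e^(−0.0774·11/12)
I = 2.5568 + 2.4126 = 4.9694
F = (S − I)·e^(rT) = (309.91 − 4.9694) · e^(0.0774·15/12)
= 304.9406 · e^0.096750 = 304.9406 × 1.101585 = S$335.92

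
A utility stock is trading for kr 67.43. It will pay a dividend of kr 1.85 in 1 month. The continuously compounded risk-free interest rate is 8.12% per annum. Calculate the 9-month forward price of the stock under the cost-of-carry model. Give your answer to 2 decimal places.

kr 69.71

PV(dividends) I = 1.85·e^(−0.0812·1/12)
I = 1.8375
F = (S − I)·e^(rT) = (67.43 − 1.8375) · e^(0.0812·9/12)
= 65.5925 · e^0.060900 = 65.5925 × 1.062793 = kr 69.71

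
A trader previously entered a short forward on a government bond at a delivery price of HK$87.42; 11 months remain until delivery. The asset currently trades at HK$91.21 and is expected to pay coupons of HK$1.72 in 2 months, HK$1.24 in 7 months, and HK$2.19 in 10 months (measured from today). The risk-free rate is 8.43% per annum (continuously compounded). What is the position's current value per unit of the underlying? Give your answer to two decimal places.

PV(remaining coupons) I = 1.72·e^(−0.0843·2/12) + 1.24·e^(−0.0843·7/12) + 2.19·e^(−0.0843·10/12) = 4.9179
Current forward F = (S − I)·e^(rT) = (91.21 − 4.9179)·e^(0.0843·11/12) = 86.2921 × 1.080339 = 93.2247
Value (long) = (F − K)·e^(−rT) = (93.2247 − 87.42) × 0.925635 = 5.3730
Short position value = −(long value) = -HK$5.37

-HK$5.37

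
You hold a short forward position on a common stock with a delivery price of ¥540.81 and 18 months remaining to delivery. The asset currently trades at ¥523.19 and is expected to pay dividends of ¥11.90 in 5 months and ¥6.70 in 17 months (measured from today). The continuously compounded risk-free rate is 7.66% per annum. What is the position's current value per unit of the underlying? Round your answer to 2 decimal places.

-¥23.54

PV(remaining dividends) I = 11.90·e^(−0.0766·5/12) + 6.70·e^(−0.0766·17/12) = 17.5372
Current forward F = (S − I)·e^(rT) = (523.19 − 17.5372)·e^(0.0766·18/12) = 505.6528 × 1.121761 = 567.2216
Value (long) = (F − K)·e^(−rT) = (567.2216 − 540.81) × 0.891455 = 23.5448
Short position value = −(long value) = -¥23.54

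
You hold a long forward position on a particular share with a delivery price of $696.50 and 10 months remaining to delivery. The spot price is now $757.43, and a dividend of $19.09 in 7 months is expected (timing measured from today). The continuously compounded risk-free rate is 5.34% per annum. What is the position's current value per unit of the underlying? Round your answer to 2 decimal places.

PV(remaining dividends) I = 19.09·e^(−0.0534·7/12) = 18.5045
Current forward F = (S − I)·e^(rT) = (757.43 − 18.5045)·e^(0.0534·10/12) = 738.9255 × 1.045505 = 772.5503
Value (long) = (F − K)·e^(−rT) = (772.5503 − 696.50) × 0.956476 = 72.7403
Value = $72.74

$72.74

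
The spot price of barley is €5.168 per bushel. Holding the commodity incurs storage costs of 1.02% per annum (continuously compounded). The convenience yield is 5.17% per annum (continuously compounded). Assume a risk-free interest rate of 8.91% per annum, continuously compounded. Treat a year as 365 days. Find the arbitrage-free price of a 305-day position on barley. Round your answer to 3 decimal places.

€5.378 per bushel

Net carry = r + u − y = 0.0891 + 0.0102 − 0.0517 = 0.0476
F = S·e^((r+u−y)T) = 5.168 · e^(0.0476 × 305/365) = 5.168 · e^0.039775
= 5.168 × 1.040577 = €5.378 per bushel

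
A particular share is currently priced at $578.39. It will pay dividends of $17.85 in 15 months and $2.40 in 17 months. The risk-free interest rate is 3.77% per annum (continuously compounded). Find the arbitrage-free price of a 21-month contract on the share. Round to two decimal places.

$597.22

PV(dividends) I = 17.85·e^(−0.0377·15/12) + 2.40·e^(−0.0377·17/12)
I = 17.0283 + 2.2752 = 19.3035
F = (S − I)·e^(rT) = (578.39 − 19.3035) · e^(0.0377·21/12)
= 559.0865 · e^0.065975 = 559.0865 × 1.068200 = $597.22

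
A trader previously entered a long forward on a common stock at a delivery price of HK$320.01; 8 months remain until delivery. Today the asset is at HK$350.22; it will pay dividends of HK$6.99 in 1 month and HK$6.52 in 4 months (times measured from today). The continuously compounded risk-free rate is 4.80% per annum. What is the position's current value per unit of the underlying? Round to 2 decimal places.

HK$26.91

PV(remaining dividends) I = 6.99·e^(−0.0480·1/12) + 6.52·e^(−0.0480·4/12) = 13.3786
Current forward F = (S − I)·e^(rT) = (350.22 − 13.3786)·e^(0.0480·8/12) = 336.8414 × 1.032518 = 347.7948
Value (long) = (F − K)·e^(−rT) = (347.7948 − 320.01) × 0.968507 = 26.9098
Value = HK$26.91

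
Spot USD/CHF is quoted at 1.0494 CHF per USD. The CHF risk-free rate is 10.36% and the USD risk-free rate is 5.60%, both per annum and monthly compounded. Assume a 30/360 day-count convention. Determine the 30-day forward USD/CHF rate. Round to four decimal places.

1.0535

By covered interest parity, F = S · (1+r_CHF/12)^(12T) / (1+r_USD/12)^(12T)
= 1.0494 × 1.008633 / 1.004667 = 1.0494 × 1.003948
F = 1.0535 CHF per USD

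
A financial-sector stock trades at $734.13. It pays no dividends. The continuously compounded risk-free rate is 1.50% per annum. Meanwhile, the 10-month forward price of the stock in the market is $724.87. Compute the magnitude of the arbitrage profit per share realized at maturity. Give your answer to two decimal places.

$18.49 per share

Fair forward: F* = S·e^(carry·T), with carry = r = 0.0150
F* = 734.13 · e^(0.0150 × 10/12) = 734.13 · e^0.012500 = 734.13 × 1.012578 = $743.3639
Market $724.87 < fair $743.3639: forward underpriced → reverse cash-and-carry (short spot, go long the forward).
At maturity, profit = |F_mkt − F*| = |724.87 − 743.3639| = $18.49 per share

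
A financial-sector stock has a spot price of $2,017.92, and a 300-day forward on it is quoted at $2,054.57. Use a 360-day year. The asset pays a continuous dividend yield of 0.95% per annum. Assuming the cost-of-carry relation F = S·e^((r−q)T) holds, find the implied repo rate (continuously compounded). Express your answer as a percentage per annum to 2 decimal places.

3.11%

From F = S·e^((r−q)T): (r − q) = ln(F/S)/T
ln(2054.57/2017.92) = ln(1.018162) = 0.017999
(r − q) = 0.017999 / (300/360) = 0.021599
r = ln(F/S)/T + q = 0.021599 + 0.0095 = 0.031099
r = 3.11%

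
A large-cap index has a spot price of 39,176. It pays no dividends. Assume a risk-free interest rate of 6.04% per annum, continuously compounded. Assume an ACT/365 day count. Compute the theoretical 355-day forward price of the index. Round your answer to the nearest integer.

41,546

F = S·e^(rT) = 39176 · e^(0.0604 × 355/365)
= 39176 · e^0.058745 = 39176 × 1.060505
F = 41,546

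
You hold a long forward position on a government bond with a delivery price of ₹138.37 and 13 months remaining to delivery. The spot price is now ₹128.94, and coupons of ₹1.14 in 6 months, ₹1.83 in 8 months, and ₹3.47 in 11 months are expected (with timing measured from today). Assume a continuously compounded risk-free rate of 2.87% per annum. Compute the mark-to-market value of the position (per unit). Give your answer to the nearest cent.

PV(remaining coupons) I = 1.14·e^(−0.0287·6/12) + 1.83·e^(−0.0287·8/12) + 3.47·e^(−0.0287·11/12) = 6.2990
Current forward F = (S − I)·e^(rT) = (128.94 − 6.2990)·e^(0.0287·13/12) = 122.6410 × 1.031580 = 126.5140
Value (long) = (F − K)·e^(−rT) = (126.5140 − 138.37) × 0.969387 = -11.4931
Value = -₹11.49

-₹11.49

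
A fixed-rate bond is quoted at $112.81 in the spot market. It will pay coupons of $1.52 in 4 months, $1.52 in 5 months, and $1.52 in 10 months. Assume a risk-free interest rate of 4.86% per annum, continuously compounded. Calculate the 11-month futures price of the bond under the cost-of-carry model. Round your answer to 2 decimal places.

PV(coupons) I = 1.52·e^(−0.0486·4/12) + 1.52·e^(−0.0486·5/12) + 1.52·e^(−0.0486·10/12)
I = 1.4956 + 1.4895 + 1.4597 = 4.4448
F = (S − I)·e^(rT) = (112.81 − 4.4448) · e^(0.0486·11/12)
= 108.3652 · e^0.044550 = 108.3652 × 1.045557 = $113.30

$113.30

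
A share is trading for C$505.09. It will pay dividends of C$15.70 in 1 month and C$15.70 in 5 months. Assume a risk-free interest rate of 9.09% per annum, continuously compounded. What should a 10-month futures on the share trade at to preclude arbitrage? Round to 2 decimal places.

PV(dividends) I = 15.70·e^(−0.0909·1/12) + 15.70·e^(−0.0909·5/12)
I = 15.5815 + 15.1165 = 30.6980
F = (S − I)·e^(rT) = (505.09 − 30.6980) · e^(0.0909·10/12)
= 474.3920 · e^0.075750 = 474.3920 × 1.078693 = C$511.72

C$511.72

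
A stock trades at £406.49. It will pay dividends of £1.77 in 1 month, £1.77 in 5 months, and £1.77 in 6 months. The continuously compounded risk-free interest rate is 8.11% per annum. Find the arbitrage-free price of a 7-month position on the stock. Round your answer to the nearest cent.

£420.76

PV(dividends) I = 1.77·e^(−0.0811·1/12) + 1.77·e^(−0.0811·5/12) + 1.77·e^(−0.0811·6/12)
I = 1.7581 + 1.7112 + 1.6997 = 5.1690
F = (S − I)·e^(rT) = (406.49 − 5.1690) · e^(0.0811·7/12)
= 401.3210 · e^0.047308 = 401.3210 × 1.048445 = £420.76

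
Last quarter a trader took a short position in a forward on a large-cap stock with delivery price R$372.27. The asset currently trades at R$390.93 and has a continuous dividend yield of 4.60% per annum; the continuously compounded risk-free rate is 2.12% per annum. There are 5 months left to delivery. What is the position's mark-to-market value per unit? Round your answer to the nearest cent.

-R$14.51

Current fair forward for the remaining 5 months: F = S·e^((r − q)·T), (r − q) = 0.0212 − 0.0460 = -0.0248
F = 390.93 · e^(-0.0248 × 5/12) = 390.93 × 0.989720 = 386.9112
Value of long forward = (F − K)·e^(−rT) = (386.9112 − 372.27) · e^(−0.0212·5/12)
= 14.6412 × 0.991206 = 14.51
Short position value = −(long value) = -R$14.51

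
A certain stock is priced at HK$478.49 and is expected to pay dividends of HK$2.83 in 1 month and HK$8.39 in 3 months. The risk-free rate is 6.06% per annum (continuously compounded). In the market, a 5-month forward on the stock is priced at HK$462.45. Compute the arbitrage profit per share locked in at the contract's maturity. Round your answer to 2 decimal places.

HK$16.91 per share

PV(dividends) I = 2.83·e^(−0.0606·1/12) + 8.39·e^(−0.0606·3/12) = 11.0796
Fair forward F* = (S − I)·e^(rT) = (478.49 − 11.0796)·e^0.025250 = 467.4104 × 1.025571 = 479.3626
Market HK$462.45 < fair 479.3626: forward underpriced → reverse cash-and-carry (short the stock, invest proceeds at r, pay the dividends, go long the forward).
Profit at T = |F_mkt − F*| = |462.45 − 479.3626| = HK$16.91 per share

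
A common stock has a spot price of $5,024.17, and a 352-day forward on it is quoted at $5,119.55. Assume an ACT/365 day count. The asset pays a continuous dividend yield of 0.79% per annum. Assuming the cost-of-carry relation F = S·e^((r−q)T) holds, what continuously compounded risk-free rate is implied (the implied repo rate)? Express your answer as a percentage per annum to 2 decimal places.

From F = S·e^((r−q)T): (r − q) = ln(F/S)/T
ln(5119.55/5024.17) = ln(1.018984) = 0.018806
(r − q) = 0.018806 / (352/365) = 0.019501
r = ln(F/S)/T + q = 0.019501 + 0.0079 = 0.027401
r = 2.74%

2.74%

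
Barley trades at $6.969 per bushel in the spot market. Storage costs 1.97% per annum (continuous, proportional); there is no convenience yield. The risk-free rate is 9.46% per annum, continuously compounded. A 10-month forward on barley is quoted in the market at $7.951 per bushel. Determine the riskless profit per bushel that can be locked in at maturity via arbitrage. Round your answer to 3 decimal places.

$0.286 per bushel

Fair forward: F* = S·e^(carry·T), with carry = (r + u) = 0.0946 + 0.0197 = 0.1143
F* = 6.969 · e^(0.1143 × 10/12) = 6.969 · e^0.095250 = 6.969 × 1.099934 = $7.6654
Market $7.951 > fair $7.6654: forward overpriced → cash-and-carry (buy spot, short the forward).
At maturity, profit = |F_mkt − F*| = |7.951 − 7.6654| = $0.286 per bushel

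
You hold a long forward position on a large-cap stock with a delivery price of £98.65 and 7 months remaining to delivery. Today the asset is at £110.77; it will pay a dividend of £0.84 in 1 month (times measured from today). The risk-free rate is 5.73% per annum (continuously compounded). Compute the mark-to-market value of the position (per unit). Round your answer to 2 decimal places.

PV(remaining dividends) I = 0.84·e^(−0.0573·1/12) = 0.8360
Current forward F = (S − I)·e^(rT) = (110.77 − 0.8360)·e^(0.0573·7/12) = 109.9340 × 1.033990 = 113.6707
Value (long) = (F − K)·e^(−rT) = (113.6707 − 98.65) × 0.967127 = 14.5269
Value = £14.53

£14.53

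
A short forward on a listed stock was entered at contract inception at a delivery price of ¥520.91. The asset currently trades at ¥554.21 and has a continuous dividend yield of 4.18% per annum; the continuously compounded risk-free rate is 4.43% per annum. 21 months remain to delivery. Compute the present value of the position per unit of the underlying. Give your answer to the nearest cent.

Current fair forward for the remaining 21 months: F = S·e^((r − q)·T), (r − q) = 0.0443 − 0.0418 = 0.0025
F = 554.21 · e^(0.0025 × 21/12) = 554.21 × 1.004385 = 556.6402
Value of long forward = (F − K)·e^(−rT) = (556.6402 − 520.91) · e^(−0.0443·21/12)
= 35.7302 × 0.925404 = 33.06
Short position value = −(long value) = -¥33.06

-¥33.06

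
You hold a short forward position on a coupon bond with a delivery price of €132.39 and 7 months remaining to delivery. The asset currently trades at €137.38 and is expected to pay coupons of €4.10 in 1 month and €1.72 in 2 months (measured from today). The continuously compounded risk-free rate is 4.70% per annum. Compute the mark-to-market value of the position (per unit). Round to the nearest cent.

PV(remaining coupons) I = 4.10·e^(−0.0470·1/12) + 1.72·e^(−0.0470·2/12) = 5.7906
Current forward F = (S − I)·e^(rT) = (137.38 − 5.7906)·e^(0.0470·7/12) = 131.5894 × 1.027796 = 135.2471
Value (long) = (F − K)·e^(−rT) = (135.2471 − 132.39) × 0.972956 = 2.7798
Short position value = −(long value) = -€2.78

-€2.78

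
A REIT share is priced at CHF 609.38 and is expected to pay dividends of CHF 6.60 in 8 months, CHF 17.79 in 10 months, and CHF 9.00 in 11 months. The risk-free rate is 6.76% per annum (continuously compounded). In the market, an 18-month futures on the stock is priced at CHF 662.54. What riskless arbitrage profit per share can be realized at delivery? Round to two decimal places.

CHF 23.08 per share

PV(dividends) I = 6.60·e^(−0.0676·8/12) + 17.79·e^(−0.0676·10/12) + 9.00·e^(−0.0676·11/12) = 31.5839
Fair futures F* = (S − I)·e^(rT) = (609.38 − 31.5839)·e^0.101400 = 577.7961 × 1.106719 = 639.4579
Market CHF 662.54 > fair 639.4579: forward overpriced → cash-and-carry (borrow at r, buy the stock and collect the dividends, short the forward).
Profit at T = |F_mkt − F*| = |662.54 − 639.4579| = CHF 23.08 per share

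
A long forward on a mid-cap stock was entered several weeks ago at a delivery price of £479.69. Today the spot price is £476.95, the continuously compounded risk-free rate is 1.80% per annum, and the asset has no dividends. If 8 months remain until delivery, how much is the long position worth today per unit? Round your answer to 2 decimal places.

£2.98

Current fair forward for the remaining 8 months: F = S·e^(r·T), r = 0.0180
F = 476.95 · e^(0.0180 × 8/12) = 476.95 × 1.012072 = 482.7077
Value of long forward = (F − K)·e^(−rT) = (482.7077 − 479.69) · e^(−0.0180·8/12)
= 3.0177 × 0.988072 = 2.98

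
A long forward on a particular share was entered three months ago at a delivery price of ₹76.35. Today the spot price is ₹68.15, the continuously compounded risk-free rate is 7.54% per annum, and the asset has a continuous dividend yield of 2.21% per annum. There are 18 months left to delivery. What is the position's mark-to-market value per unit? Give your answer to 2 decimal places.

-₹2.26

Current fair forward for the remaining 18 months: F = S·e^((r − q)·T), (r − q) = 0.0754 − 0.0221 = 0.0533
F = 68.15 · e^(0.0533 × 18/12) = 68.15 × 1.083233 = 73.8223
Value of long forward = (F − K)·e^(−rT) = (73.8223 − 76.35) · e^(−0.0754·18/12)
= -2.5277 × 0.893061 = -2.26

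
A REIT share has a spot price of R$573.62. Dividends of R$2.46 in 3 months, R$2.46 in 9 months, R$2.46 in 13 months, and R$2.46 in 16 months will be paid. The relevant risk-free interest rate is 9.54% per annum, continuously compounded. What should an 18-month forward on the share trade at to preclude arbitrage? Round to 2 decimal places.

PV(dividends) I = 2.46·e^(−0.0954·3/12) + 2.46·e^(−0.0954·9/12) + 2.46·e^(−0.0954·13/12) + 2.46·e^(−0.0954·16/12)
I = 2.4020 + 2.2901 + 2.2185 + 2.1662 = 9.0768
F = (S − I)·e^(rT) = (573.62 − 9.0768) · e^(0.0954·18/12)
= 564.5432 · e^0.143100 = 564.5432 × 1.153845 = R$651.40

R$651.40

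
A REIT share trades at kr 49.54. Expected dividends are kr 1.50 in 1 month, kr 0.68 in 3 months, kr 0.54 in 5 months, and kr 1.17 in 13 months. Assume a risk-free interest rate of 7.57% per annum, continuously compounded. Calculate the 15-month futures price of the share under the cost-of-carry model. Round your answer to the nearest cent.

kr 50.32

PV(dividends) I = 1.50·e^(−0.0757·1/12) + 0.68·e^(−0.0757·3/12) + 0.54·e^(−0.0757·5/12) + 1.17·e^(−0.0757·13/12)
I = 1.4906 + 0.6673 + 0.5232 + 1.0779 = 3.7590
F = (S − I)·e^(rT) = (49.54 − 3.7590) · e^(0.0757·15/12)
= 45.7810 · e^0.094625 = 45.7810 × 1.099247 = kr 50.32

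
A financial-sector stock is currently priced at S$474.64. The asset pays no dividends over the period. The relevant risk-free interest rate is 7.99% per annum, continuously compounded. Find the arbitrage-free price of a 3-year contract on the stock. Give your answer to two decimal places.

F = S·e^(rT) = 474.64 · e^(0.0799 × 3)
= 474.64 · e^0.239700 = 474.64 × 1.270868
F = S$603.20

S$603.20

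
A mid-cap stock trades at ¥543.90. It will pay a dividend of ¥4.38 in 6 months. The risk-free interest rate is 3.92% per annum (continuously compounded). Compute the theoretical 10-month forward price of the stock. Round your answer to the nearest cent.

¥557.52

PV(dividends) I = 4.38·e^(−0.0392·6/12)
I = 4.2950
F = (S − I)·e^(rT) = (543.90 − 4.2950) · e^(0.0392·10/12)
= 539.6050 · e^0.032667 = 539.6050 × 1.033206 = ¥557.52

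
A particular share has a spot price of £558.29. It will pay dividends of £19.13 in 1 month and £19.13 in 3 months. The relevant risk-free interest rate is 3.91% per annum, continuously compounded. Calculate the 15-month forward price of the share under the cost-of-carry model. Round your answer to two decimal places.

£546.34

PV(dividends) I = 19.13·e^(−0.0391·1/12) + 19.13·e^(−0.0391·3/12)
I = 19.0678 + 18.9439 = 38.0117
F = (S − I)·e^(rT) = (558.29 − 38.0117) · e^(0.0391·15/12)
= 520.2783 · e^0.048875 = 520.2783 × 1.050089 = £546.34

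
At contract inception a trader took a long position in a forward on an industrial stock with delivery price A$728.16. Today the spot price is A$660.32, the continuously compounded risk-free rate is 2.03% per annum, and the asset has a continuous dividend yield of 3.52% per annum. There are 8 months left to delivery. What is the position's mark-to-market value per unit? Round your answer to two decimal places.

-A$73.37

Current fair forward for the remaining 8 months: F = S·e^((r − q)·T), (r − q) = 0.0203 − 0.0352 = -0.0149
F = 660.32 · e^(-0.0149 × 8/12) = 660.32 × 0.990116 = 653.7934
Value of long forward = (F − K)·e^(−rT) = (653.7934 − 728.16) · e^(−0.0203·8/12)
= -74.3666 × 0.986558 = -73.37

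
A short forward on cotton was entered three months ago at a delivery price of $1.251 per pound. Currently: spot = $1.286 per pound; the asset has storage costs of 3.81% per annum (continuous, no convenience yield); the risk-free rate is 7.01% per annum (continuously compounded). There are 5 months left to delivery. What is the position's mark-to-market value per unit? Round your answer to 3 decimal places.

-$0.092 per pound

Current fair forward for the remaining 5 months: F = S·e^((r + u)·T), (r + u) = 0.0701 + 0.0381 = 0.1082
F = 1.286 · e^(0.1082 × 5/12) = 1.286 × 1.046115 = 1.3453
Value of long forward = (F − K)·e^(−rT) = (1.3453 − 1.251) · e^(−0.0701·5/12)
= 0.0943 × 0.971214 = 0.092
Short position value = −(long value) = -$0.092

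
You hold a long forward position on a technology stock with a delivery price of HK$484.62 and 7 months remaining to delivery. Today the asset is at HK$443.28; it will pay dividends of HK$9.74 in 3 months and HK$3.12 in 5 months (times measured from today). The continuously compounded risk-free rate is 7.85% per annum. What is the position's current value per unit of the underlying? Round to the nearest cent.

PV(remaining dividends) I = 9.74·e^(−0.0785·3/12) + 3.12·e^(−0.0785·5/12) = 12.5703
Current forward F = (S − I)·e^(rT) = (443.28 − 12.5703)·e^(0.0785·7/12) = 430.7097 × 1.046856 = 450.8910
Value (long) = (F − K)·e^(−rT) = (450.8910 − 484.62) × 0.955241 = -32.2193
Value = -HK$32.22

-HK$32.22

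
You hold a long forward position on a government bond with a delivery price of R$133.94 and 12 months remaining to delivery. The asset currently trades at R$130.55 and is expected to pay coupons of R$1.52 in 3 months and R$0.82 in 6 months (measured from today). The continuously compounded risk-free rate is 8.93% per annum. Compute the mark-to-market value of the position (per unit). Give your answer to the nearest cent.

R$5.78

PV(remaining coupons) I = 1.52·e^(−0.0893·3/12) + 0.82·e^(−0.0893·6/12) = 2.2706
Current forward F = (S − I)·e^(rT) = (130.55 − 2.2706)·e^(0.0893·12/12) = 128.2794 × 1.093409 = 140.2619
Value (long) = (F − K)·e^(−rT) = (140.2619 − 133.94) × 0.914571 = 5.7818
Value = R$5.78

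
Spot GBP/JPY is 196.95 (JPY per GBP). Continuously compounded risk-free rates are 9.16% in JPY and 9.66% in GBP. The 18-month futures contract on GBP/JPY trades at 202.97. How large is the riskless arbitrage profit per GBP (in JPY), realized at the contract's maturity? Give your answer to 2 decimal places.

Fair futures: F* = S·e^(carry·T), with carry = (r_JPY − r_GBP) = 0.0916 − 0.0966 = -0.0050
F* = 196.95 · e^(-0.0050 × 18/12) = 196.95 · e^-0.007500 = 196.95 × 0.992528 = 195.4784
Market 202.97 > fair 195.4784: forward overpriced → cash-and-carry (buy spot, short the forward).
At maturity, profit = |F_mkt − F*| = |202.97 − 195.4784| = 7.49 per GBP (in JPY)

7.49 per GBP (in JPY)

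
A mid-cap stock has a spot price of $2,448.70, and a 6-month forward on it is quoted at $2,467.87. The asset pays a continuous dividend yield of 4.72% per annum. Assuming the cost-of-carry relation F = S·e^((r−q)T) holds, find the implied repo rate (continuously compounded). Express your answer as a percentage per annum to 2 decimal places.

From F = S·e^((r−q)T): (r − q) = ln(F/S)/T
ln(2467.87/2448.70) = ln(1.007829) = 0.007799
(r − q) = 0.007799 / (6/12) = 0.015598
r = ln(F/S)/T + q = 0.015598 + 0.0472 = 0.062798
r = 6.28%

6.28%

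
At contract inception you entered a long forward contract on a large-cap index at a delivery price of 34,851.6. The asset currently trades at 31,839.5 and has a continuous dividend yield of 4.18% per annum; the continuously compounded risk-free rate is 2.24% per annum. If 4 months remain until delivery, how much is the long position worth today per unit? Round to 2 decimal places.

-3193.40

Current fair forward for the remaining 4 months: F = S·e^((r − q)·T), (r − q) = 0.0224 − 0.0418 = -0.0194
F = 31839.5 · e^(-0.0194 × 4/12) = 31839.5 × 0.99355420 = 31634.2690
Value of long forward = (F − K)·e^(−rT) = (31634.2690 − 34851.6) · e^(−0.0224·4/12)
= -3217.3310 × 0.99256114 = -3193.40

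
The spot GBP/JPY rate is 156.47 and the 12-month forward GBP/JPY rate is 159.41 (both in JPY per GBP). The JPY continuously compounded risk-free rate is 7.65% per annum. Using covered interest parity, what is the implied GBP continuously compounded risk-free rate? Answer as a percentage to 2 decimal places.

F = S·e^((r_JPY − r_GBP)T) ⇒ r_GBP = r_JPY − ln(F/S)/T
ln(159.41/156.47) = 0.018615; /(12/12) = 0.018615
r_GBP = 0.0765 − 0.018615 = 0.057885
r_GBP = 5.79%

5.79%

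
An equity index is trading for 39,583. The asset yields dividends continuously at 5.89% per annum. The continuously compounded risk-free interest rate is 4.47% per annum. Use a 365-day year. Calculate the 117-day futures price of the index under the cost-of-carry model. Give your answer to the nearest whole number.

39,403

F = S·e^((r − q)T) = 39583 · e^((0.0447 − 0.0589) × 117/365)
= 39583 · e^-0.004552 = 39583 × 0.995458
F = 39,403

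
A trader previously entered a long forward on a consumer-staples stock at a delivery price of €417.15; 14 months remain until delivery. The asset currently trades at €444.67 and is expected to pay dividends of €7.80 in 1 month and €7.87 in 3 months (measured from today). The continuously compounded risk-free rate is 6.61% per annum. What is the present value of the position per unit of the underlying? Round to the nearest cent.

€42.98

PV(remaining dividends) I = 7.80·e^(−0.0661·1/12) + 7.87·e^(−0.0661·3/12) = 15.4982
Current forward F = (S − I)·e^(rT) = (444.67 − 15.4982)·e^(0.0661·14/12) = 429.1718 × 1.080168 = 463.5776
Value (long) = (F − K)·e^(−rT) = (463.5776 − 417.15) × 0.925782 = 42.9818
Value = €42.98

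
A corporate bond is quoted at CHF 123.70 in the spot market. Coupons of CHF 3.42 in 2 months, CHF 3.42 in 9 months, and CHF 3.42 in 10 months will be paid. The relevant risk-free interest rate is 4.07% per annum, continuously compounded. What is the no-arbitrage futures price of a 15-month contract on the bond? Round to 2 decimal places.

PV(coupons) I = 3.42·e^(−0.0407·2/12) + 3.42·e^(−0.0407·9/12) + 3.42·e^(−0.0407·10/12)
I = 3.3969 + 3.3172 + 3.3060 = 10.0201
F = (S − I)·e^(rT) = (123.70 − 10.0201) · e^(0.0407·15/12)
= 113.6799 · e^0.050875 = 113.6799 × 1.052191 = CHF 119.61

CHF 119.61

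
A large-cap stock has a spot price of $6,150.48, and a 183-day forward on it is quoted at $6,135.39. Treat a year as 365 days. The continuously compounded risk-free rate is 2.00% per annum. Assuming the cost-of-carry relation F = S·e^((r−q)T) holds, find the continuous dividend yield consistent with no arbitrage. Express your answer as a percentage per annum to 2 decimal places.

2.49%

From F = S·e^((r−q)T): (r − q) = ln(F/S)/T
ln(6135.39/6150.48) = ln(0.997547) = -0.002456
(r − q) = -0.002456 / (183/365) = -0.004899
q = r − ln(F/S)/T = 0.0200 + 0.004899 = 0.024899
q = 2.49%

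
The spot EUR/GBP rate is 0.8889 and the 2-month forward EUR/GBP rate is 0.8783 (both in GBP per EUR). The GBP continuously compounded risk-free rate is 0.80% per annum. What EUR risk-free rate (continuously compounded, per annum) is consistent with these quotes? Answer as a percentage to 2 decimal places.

8.00%

F = S·e^((r_GBP − r_EUR)T) ⇒ r_EUR = r_GBP − ln(F/S)/T
ln(0.8783/0.8889) = -0.011997; /(2/12) = -0.071982
r_EUR = 0.0080 + 0.071982 = 0.079982
r_EUR = 8.00%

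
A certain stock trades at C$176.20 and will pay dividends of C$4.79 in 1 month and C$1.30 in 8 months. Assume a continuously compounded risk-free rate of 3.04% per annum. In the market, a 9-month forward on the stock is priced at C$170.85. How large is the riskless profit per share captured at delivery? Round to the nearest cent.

C$3.22 per share

PV(dividends) I = 4.79·e^(−0.0304·1/12) + 1.30·e^(−0.0304·8/12) = 6.0518
Fair forward F* = (S − I)·e^(rT) = (176.20 − 6.0518)·e^0.022800 = 170.1482 × 1.023062 = 174.0722
Market C$170.85 < fair 174.0722: forward underpriced → reverse cash-and-carry (short the stock, invest proceeds at r, pay the dividends, go long the forward).
Profit at T = |F_mkt − F*| = |170.85 − 174.0722| = C$3.22 per share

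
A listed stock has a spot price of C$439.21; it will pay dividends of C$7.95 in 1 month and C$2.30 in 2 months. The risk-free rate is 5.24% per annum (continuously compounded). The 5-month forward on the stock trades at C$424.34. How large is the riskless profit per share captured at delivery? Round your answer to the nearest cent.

PV(dividends) I = 7.95·e^(−0.0524·1/12) + 2.30·e^(−0.0524·2/12) = 10.1954
Fair forward F* = (S − I)·e^(rT) = (439.21 − 10.1954)·e^0.021833 = 429.0146 × 1.022073 = 438.4842
Market C$424.34 < fair 438.4842: forward underpriced → reverse cash-and-carry (short the stock, invest proceeds at r, pay the dividends, go long the forward).
Profit at T = |F_mkt − F*| = |424.34 − 438.4842| = C$14.14 per share

C$14.14 per share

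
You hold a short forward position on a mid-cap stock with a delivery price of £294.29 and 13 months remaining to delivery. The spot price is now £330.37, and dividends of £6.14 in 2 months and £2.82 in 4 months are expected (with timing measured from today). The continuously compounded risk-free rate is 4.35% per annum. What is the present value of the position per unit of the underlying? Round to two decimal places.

-£40.75

PV(remaining dividends) I = 6.14·e^(−0.0435·2/12) + 2.82·e^(−0.0435·4/12) = 8.8751
Current forward F = (S − I)·e^(rT) = (330.37 − 8.8751)·e^(0.0435·13/12) = 321.4949 × 1.048253 = 337.0080
Value (long) = (F − K)·e^(−rT) = (337.0080 − 294.29) × 0.953968 = 40.7516
Short position value = −(long value) = -£40.75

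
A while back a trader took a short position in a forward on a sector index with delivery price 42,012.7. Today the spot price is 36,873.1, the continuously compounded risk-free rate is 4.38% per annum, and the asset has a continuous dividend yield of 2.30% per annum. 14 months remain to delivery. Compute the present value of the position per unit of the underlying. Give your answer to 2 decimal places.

Current fair forward for the remaining 14 months: F = S·e^((r − q)·T), (r − q) = 0.0438 − 0.0230 = 0.0208
F = 36873.1 · e^(0.0208 × 14/12) = 36873.1 × 1.02456350 = 37778.8324
Value of long forward = (F − K)·e^(−rT) = (37778.8324 − 42012.7) · e^(−0.0438·14/12)
= -4233.8676 × 0.95018365 = -4022.95
Short position value = −(long value) = 4022.95

4022.95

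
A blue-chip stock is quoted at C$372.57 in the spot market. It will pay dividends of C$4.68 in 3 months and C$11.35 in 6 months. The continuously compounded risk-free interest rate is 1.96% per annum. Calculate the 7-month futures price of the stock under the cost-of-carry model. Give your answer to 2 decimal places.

PV(dividends) I = 4.68·e^(−0.0196·3/12) + 11.35·e^(−0.0196·6/12)
I = 4.6571 + 11.2393 = 15.8964
F = (S − I)·e^(rT) = (372.57 − 15.8964) · e^(0.0196·7/12)
= 356.6736 · e^0.011433 = 356.6736 × 1.011499 = C$360.77

C$360.77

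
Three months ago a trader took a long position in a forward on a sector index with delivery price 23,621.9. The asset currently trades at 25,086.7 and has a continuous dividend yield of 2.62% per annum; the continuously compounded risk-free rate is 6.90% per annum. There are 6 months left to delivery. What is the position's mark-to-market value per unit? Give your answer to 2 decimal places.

Current fair forward for the remaining 6 months: F = S·e^((r − q)·T), (r − q) = 0.0690 − 0.0262 = 0.0428
F = 25086.7 · e^(0.0428 × 6/12) = 25086.7 × 1.02163062 = 25629.3409
Value of long forward = (F − K)·e^(−rT) = (25629.3409 − 23621.9) · e^(−0.0690·6/12)
= 2007.4409 × 0.96608834 = 1939.37

1939.37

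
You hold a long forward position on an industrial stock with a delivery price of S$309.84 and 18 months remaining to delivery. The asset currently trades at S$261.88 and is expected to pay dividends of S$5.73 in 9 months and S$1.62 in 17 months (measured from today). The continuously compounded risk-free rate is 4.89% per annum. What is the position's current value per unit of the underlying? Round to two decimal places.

-S$33.08

PV(remaining dividends) I = 5.73·e^(−0.0489·9/12) + 1.62·e^(−0.0489·17/12) = 7.0352
Current forward F = (S − I)·e^(rT) = (261.88 − 7.0352)·e^(0.0489·18/12) = 254.8448 × 1.076107 = 274.2403
Value (long) = (F − K)·e^(−rT) = (274.2403 − 309.84) × 0.929276 = -33.0819
Value = -S$33.08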